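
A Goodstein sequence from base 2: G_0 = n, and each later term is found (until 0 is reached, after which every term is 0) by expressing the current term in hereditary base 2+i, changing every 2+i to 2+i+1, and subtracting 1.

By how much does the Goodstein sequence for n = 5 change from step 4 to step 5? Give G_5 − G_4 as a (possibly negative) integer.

422

(0) 5|_2 = 2^2 + 1 ↦ 3^3 + 1|_3 = 28 ⇒ 27
(1) 27|_3 = 3^3 ↦ 4^4|_4 = 256 ⇒ 255
(2) 255|_4 = 3·4^3 + 3·4^2 + 3·4 + 3 ↦ 3·5^3 + 3·5^2 + 3·5 + 3|_5 = 468 ⇒ 467
(3) 467|_5 = 3·5^3 + 3·5^2 + 3·5 + 2 ↦ 3·6^3 + 3·6^2 + 3·6 + 2|_6 = 776 ⇒ 775
(4) 775|_6 = 3·6^3 + 3·6^2 + 3·6 + 1 ↦ 3·7^3 + 3·7^2 + 3·7 + 1|_7 = 1198 ⇒ 1197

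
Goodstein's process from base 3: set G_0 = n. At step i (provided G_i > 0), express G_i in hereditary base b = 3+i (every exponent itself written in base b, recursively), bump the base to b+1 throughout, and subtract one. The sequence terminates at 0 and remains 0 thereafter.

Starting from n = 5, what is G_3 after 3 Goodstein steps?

5

5 —HB3→ 3 + 2 —bump→ 4 + 2 = 6 —(−1)→ 5
5 —HB4→ 4 + 1 —bump→ 5 + 1 = 6 —(−1)→ 5
5 —HB5→ 5 —bump→ 6 = 6 —(−1)→ 5
5 —HB6→ 5 —bump→ 5 = 5 —(−1)→ 4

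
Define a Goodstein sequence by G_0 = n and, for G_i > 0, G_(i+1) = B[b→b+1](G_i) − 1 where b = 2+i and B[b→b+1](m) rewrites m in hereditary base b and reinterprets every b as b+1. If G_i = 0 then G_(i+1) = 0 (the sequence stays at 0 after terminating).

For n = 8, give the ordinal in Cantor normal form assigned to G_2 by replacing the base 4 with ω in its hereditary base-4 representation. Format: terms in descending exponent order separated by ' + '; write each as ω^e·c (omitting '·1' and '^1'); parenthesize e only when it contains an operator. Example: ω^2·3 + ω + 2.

ω^ω·2 + ω^2·2 + ω·2 + 1

(0) 8|_2 = 2^(2 + 1) ↦ 3^(3 + 1)|_3 = 81 ⇒ 80
(1) 80|_3 = 2·3^3 + 2·3^2 + 2·3 + 2 ↦ 2·4^4 + 2·4^2 + 2·4 + 2|_4 = 554 ⇒ 553
(2) 553|_4 = 2·4^4 + 2·4^2 + 2·4 + 1 ↦ 2·5^5 + 2·5^2 + 2·5 + 1|_5 = 6311 ⇒ 6310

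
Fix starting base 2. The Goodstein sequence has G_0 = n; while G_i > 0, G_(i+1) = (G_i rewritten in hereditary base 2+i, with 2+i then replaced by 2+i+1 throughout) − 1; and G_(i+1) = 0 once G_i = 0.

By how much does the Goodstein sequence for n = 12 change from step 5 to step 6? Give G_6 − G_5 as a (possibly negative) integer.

128452957

12 —HB2→ 2^(2 + 1) + 2^2 —bump→ 3^(3 + 1) + 3^3 = 108 —(−1)→ 107
107 —HB3→ 3^(3 + 1) + 2·3^2 + 2·3 + 2 —bump→ 4^(4 + 1) + 2·4^2 + 2·4 + 2 = 1066 —(−1)→ 1065
1065 —HB4→ 4^(4 + 1) + 2·4^2 + 2·4 + 1 —bump→ 5^(5 + 1) + 2·5^2 + 2·5 + 1 = 15686 —(−1)→ 15685
15685 —HB5→ 5^(5 + 1) + 2·5^2 + 2·5 —bump→ 6^(6 + 1) + 2·6^2 + 2·6 = 280020 —(−1)→ 280019
280019 —HB6→ 6^(6 + 1) + 2·6^2 + 6 + 5 —bump→ 7^(7 + 1) + 2·7^2 + 7 + 5 = 5764911 —(−1)→ 5764910
5764910 —HB7→ 7^(7 + 1) + 2·7^2 + 7 + 4 —bump→ 8^(8 + 1) + 2·8^2 + 8 + 4 = 134217868 —(−1)→ 134217867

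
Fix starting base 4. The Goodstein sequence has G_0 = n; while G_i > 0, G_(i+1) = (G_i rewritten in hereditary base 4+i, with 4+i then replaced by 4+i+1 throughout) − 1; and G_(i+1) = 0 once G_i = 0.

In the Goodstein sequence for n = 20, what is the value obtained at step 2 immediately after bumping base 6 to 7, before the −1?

52

(0) 20|_4 = 4^2 + 4 ↦ 5^2 + 5|_5 = 30 ⇒ 29
(1) 29|_5 = 5^2 + 4 ↦ 6^2 + 4|_6 = 40 ⇒ 39
(2) 39|_6 = 6^2 + 3 ↦ 7^2 + 3|_7 = 52 ⇒ 51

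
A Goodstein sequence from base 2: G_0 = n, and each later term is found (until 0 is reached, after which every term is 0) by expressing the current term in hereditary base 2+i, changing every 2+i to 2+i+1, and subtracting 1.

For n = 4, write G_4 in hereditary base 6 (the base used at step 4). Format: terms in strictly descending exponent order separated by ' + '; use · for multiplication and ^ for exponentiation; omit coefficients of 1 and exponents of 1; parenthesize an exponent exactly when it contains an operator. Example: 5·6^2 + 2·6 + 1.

base 2: 4 = 2^2; at 3: 3^3 = 27; next = 26
base 3: 26 = 2·3^2 + 2·3 + 2; at 4: 2·4^2 + 2·4 + 2 = 42; next = 41
base 4: 41 = 2·4^2 + 2·4 + 1; at 5: 2·5^2 + 2·5 + 1 = 61; next = 60
base 5: 60 = 2·5^2 + 2·5; at 6: 2·6^2 + 2·6 = 84; next = 83
base 6: 83 = 2·6^2 + 6 + 5; at 7: 2·7^2 + 7 + 5 = 110; next = 109

2·6^2 + 6 + 5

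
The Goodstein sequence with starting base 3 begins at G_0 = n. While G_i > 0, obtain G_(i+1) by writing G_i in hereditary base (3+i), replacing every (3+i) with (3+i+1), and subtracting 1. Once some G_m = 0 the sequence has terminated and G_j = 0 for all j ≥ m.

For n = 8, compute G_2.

10

(0) 8|_3 = 2·3 + 2 ↦ 2·4 + 2|_4 = 10 ⇒ 9
(1) 9|_4 = 2·4 + 1 ↦ 2·5 + 1|_5 = 11 ⇒ 10
(2) 10|_5 = 2·5 ↦ 2·6|_6 = 12 ⇒ 11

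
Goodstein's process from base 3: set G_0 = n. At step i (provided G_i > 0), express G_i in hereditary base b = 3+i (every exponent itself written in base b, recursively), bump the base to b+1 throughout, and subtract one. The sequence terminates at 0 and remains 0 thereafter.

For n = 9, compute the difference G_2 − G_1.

2

G_0=9  [base 3] 3^2  →[3↦4]→  4^2 = 16  −1 ⇒ G_1=15
G_1=15  [base 4] 3·4 + 3  →[4↦5]→  3·5 + 3 = 18  −1 ⇒ G_2=17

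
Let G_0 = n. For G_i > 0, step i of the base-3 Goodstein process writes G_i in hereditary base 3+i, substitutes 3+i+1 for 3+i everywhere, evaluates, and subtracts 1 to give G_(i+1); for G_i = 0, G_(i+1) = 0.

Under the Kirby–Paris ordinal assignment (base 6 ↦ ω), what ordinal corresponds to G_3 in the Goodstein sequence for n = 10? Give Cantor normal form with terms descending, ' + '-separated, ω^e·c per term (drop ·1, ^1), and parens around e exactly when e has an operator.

i=0: 10 = 3^2 + 1 (b=3); 3→4: 4^2 + 1 = 17; 17−1 = 16
i=1: 16 = 4^2 (b=4); 4→5: 5^2 = 25; 25−1 = 24
i=2: 24 = 4·5 + 4 (b=5); 5→6: 4·6 + 4 = 28; 28−1 = 27
i=3: 27 = 4·6 + 3 (b=6); 6→7: 4·7 + 3 = 31; 31−1 = 30

ω·4 + 3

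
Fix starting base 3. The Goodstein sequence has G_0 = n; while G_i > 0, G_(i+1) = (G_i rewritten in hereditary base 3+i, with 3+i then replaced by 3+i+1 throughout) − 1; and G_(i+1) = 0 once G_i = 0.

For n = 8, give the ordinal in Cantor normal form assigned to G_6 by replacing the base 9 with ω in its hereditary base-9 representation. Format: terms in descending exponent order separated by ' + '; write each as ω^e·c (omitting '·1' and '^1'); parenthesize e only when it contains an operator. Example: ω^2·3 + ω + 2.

ω + 2

(0) 8|_3 = 2·3 + 2 ↦ 2·4 + 2|_4 = 10 ⇒ 9
(1) 9|_4 = 2·4 + 1 ↦ 2·5 + 1|_5 = 11 ⇒ 10
(2) 10|_5 = 2·5 ↦ 2·6|_6 = 12 ⇒ 11
(3) 11|_6 = 6 + 5 ↦ 7 + 5|_7 = 12 ⇒ 11
(4) 11|_7 = 7 + 4 ↦ 8 + 4|_8 = 12 ⇒ 11
(5) 11|_8 = 8 + 3 ↦ 9 + 3|_9 = 12 ⇒ 11
(6) 11|_9 = 9 + 2 ↦ 10 + 2|_10 = 12 ⇒ 11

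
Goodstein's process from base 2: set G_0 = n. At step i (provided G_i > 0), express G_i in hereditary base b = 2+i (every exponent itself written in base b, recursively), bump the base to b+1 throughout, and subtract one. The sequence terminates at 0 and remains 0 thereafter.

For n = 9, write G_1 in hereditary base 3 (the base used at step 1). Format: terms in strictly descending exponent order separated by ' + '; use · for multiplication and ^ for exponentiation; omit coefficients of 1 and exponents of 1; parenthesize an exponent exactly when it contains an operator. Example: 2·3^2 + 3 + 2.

3^(3 + 1)

i=0: 9 = 2^(2 + 1) + 1 (b=2); 2→3: 3^(3 + 1) + 1 = 82; 82−1 = 81
i=1: 81 = 3^(3 + 1) (b=3); 3→4: 4^(4 + 1) = 1024; 1024−1 = 1023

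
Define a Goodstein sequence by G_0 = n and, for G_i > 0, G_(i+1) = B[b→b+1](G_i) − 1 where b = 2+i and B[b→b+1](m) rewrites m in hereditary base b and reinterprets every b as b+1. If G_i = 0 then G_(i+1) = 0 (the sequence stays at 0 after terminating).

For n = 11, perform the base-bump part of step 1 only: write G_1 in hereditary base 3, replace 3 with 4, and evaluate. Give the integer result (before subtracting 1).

G_0=11  [base 2] 2^(2 + 1) + 2 + 1  →[2↦3]→  3^(3 + 1) + 3 + 1 = 85  −1 ⇒ G_1=84
G_1=84  [base 3] 3^(3 + 1) + 3  →[3↦4]→  4^(4 + 1) + 4 = 1028  −1 ⇒ G_2=1027

1028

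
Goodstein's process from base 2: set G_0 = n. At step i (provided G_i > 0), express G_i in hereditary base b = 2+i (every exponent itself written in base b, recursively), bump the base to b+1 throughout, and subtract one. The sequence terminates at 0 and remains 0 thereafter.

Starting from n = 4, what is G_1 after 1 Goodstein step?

26

G_0=4  [base 2] 2^2  →[2↦3]→  3^3 = 27  −1 ⇒ G_1=26
G_1=26  [base 3] 2·3^2 + 2·3 + 2  →[3↦4]→  2·4^2 + 2·4 + 2 = 42  −1 ⇒ G_2=41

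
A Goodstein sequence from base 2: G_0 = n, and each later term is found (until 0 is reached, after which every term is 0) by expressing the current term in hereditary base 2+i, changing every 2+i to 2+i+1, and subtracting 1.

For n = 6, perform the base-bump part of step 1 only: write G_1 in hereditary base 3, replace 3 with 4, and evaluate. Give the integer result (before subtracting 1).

G_0 = 6. HB_2(6) = 2^2 + 2. Bump = 30. G_1 = 29.
G_1 = 29. HB_3(29) = 3^3 + 2. Bump = 258. G_2 = 257.

258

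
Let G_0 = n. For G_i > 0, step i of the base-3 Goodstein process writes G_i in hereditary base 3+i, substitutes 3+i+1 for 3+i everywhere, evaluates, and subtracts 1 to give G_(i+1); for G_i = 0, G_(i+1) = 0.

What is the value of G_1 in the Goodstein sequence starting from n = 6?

7

G_0 = 6. HB_3(6) = 2·3. Bump = 8. G_1 = 7.
G_1 = 7. HB_4(7) = 4 + 3. Bump = 8. G_2 = 7.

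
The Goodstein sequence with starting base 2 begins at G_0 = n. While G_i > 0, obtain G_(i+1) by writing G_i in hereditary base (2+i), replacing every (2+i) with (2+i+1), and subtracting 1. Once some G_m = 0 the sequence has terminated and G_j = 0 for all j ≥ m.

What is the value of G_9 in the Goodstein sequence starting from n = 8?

570623341475

base 2: 8 = 2^(2 + 1); at 3: 3^(3 + 1) = 81; next = 80
base 3: 80 = 2·3^3 + 2·3^2 + 2·3 + 2; at 4: 2·4^4 + 2·4^2 + 2·4 + 2 = 554; next = 553
base 4: 553 = 2·4^4 + 2·4^2 + 2·4 + 1; at 5: 2·5^5 + 2·5^2 + 2·5 + 1 = 6311; next = 6310
base 5: 6310 = 2·5^5 + 2·5^2 + 2·5; at 6: 2·6^6 + 2·6^2 + 2·6 = 93396; next = 93395
base 6: 93395 = 2·6^6 + 2·6^2 + 6 + 5; at 7: 2·7^7 + 2·7^2 + 7 + 5 = 1647196; next = 1647195
base 7: 1647195 = 2·7^7 + 2·7^2 + 7 + 4; at 8: 2·8^8 + 2·8^2 + 8 + 4 = 33554572; next = 33554571
base 8: 33554571 = 2·8^8 + 2·8^2 + 8 + 3; at 9: 2·9^9 + 2·9^2 + 9 + 3 = 774841152; next = 774841151
base 9: 774841151 = 2·9^9 + 2·9^2 + 9 + 2; at 10: 2·10^10 + 2·10^2 + 10 + 2 = 20000000212; next = 20000000211
base 10: 20000000211 = 2·10^10 + 2·10^2 + 10 + 1; at 11: 2·11^11 + 2·11^2 + 11 + 1 = 570623341476; next = 570623341475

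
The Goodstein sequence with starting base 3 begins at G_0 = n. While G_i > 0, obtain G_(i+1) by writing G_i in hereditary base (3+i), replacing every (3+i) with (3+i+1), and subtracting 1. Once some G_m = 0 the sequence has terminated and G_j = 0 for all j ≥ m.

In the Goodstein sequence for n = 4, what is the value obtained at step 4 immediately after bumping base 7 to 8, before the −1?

2

step 0: 4 = 3 + 1; sub 4 for 3: 4 + 1; = 5; G_1 = 5−1 = 4
step 1: 4 = 4; sub 5 for 4: 5; = 5; G_2 = 5−1 = 4
step 2: 4 = 4; sub 6 for 5: 4; = 4; G_3 = 4−1 = 3
step 3: 3 = 3; sub 7 for 6: 3; = 3; G_4 = 3−1 = 2
step 4: 2 = 2; sub 8 for 7: 2; = 2; G_5 = 2−1 = 1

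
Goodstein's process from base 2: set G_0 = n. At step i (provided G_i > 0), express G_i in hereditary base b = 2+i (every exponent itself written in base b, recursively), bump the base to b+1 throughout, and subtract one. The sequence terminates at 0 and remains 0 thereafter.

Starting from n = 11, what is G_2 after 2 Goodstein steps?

1027

(0) 11|_2 = 2^(2 + 1) + 2 + 1 ↦ 3^(3 + 1) + 3 + 1|_3 = 85 ⇒ 84
(1) 84|_3 = 3^(3 + 1) + 3 ↦ 4^(4 + 1) + 4|_4 = 1028 ⇒ 1027
(2) 1027|_4 = 4^(4 + 1) + 3 ↦ 5^(5 + 1) + 3|_5 = 15628 ⇒ 15627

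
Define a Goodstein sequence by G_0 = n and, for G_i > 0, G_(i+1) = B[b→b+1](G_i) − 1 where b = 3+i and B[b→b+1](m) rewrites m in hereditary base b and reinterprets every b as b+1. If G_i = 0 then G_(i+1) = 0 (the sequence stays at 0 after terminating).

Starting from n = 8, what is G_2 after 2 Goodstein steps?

G_0=8  [base 3] 2·3 + 2  →[3↦4]→  2·4 + 2 = 10  −1 ⇒ G_1=9
G_1=9  [base 4] 2·4 + 1  →[4↦5]→  2·5 + 1 = 11  −1 ⇒ G_2=10
G_2=10  [base 5] 2·5  →[5↦6]→  2·6 = 12  −1 ⇒ G_3=11

10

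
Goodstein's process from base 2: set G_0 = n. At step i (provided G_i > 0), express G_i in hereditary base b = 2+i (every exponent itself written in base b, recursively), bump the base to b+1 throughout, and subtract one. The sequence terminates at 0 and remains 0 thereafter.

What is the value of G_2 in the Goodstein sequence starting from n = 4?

41

G_0=4  [base 2] 2^2  →[2↦3]→  3^3 = 27  −1 ⇒ G_1=26
G_1=26  [base 3] 2·3^2 + 2·3 + 2  →[3↦4]→  2·4^2 + 2·4 + 2 = 42  −1 ⇒ G_2=41
G_2=41  [base 4] 2·4^2 + 2·4 + 1  →[4↦5]→  2·5^2 + 2·5 + 1 = 61  −1 ⇒ G_3=60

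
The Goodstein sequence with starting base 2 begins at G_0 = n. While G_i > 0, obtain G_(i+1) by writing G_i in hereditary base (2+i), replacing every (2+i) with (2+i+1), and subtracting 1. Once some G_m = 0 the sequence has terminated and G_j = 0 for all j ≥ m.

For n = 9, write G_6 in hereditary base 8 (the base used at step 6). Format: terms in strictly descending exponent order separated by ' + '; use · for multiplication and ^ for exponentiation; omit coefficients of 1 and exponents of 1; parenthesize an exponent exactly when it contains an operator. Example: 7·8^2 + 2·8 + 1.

3·8^8 + 3·8^3 + 3·8^2 + 2·8 + 7

i=0: 9 = 2^(2 + 1) + 1 (b=2); 2→3: 3^(3 + 1) + 1 = 82; 82−1 = 81
i=1: 81 = 3^(3 + 1) (b=3); 3→4: 4^(4 + 1) = 1024; 1024−1 = 1023
i=2: 1023 = 3·4^4 + 3·4^3 + 3·4^2 + 3·4 + 3 (b=4); 4→5: 3·5^5 + 3·5^3 + 3·5^2 + 3·5 + 3 = 9843; 9843−1 = 9842
i=3: 9842 = 3·5^5 + 3·5^3 + 3·5^2 + 3·5 + 2 (b=5); 5→6: 3·6^6 + 3·6^3 + 3·6^2 + 3·6 + 2 = 140744; 140744−1 = 140743
i=4: 140743 = 3·6^6 + 3·6^3 + 3·6^2 + 3·6 + 1 (b=6); 6→7: 3·7^7 + 3·7^3 + 3·7^2 + 3·7 + 1 = 2471827; 2471827−1 = 2471826
i=5: 2471826 = 3·7^7 + 3·7^3 + 3·7^2 + 3·7 (b=7); 7→8: 3·8^8 + 3·8^3 + 3·8^2 + 3·8 = 50333400; 50333400−1 = 50333399
i=6: 50333399 = 3·8^8 + 3·8^3 + 3·8^2 + 2·8 + 7 (b=8); 8→9: 3·9^9 + 3·9^3 + 3·9^2 + 2·9 + 7 = 1162263922; 1162263922−1 = 1162263921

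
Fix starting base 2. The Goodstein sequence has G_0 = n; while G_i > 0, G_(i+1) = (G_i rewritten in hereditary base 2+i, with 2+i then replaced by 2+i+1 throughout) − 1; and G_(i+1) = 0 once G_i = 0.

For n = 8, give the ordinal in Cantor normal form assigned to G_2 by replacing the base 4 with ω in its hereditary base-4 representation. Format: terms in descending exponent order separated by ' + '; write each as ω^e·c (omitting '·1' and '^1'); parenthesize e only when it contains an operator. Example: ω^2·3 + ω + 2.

ω^ω·2 + ω^2·2 + ω·2 + 1

G_0=8  [base 2] 2^(2 + 1)  →[2↦3]→  3^(3 + 1) = 81  −1 ⇒ G_1=80
G_1=80  [base 3] 2·3^3 + 2·3^2 + 2·3 + 2  →[3↦4]→  2·4^4 + 2·4^2 + 2·4 + 2 = 554  −1 ⇒ G_2=553
G_2=553  [base 4] 2·4^4 + 2·4^2 + 2·4 + 1  →[4↦5]→  2·5^5 + 2·5^2 + 2·5 + 1 = 6311  −1 ⇒ G_3=6310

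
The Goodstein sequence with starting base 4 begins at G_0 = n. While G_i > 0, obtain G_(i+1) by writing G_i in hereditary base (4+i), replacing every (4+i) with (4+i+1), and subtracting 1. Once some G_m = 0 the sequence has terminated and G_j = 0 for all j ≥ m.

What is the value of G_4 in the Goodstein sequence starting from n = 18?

18 —HB4→ 4^2 + 2 —bump→ 5^2 + 2 = 27 —(−1)→ 26
26 —HB5→ 5^2 + 1 —bump→ 6^2 + 1 = 37 —(−1)→ 36
36 —HB6→ 6^2 —bump→ 7^2 = 49 —(−1)→ 48
48 —HB7→ 6·7 + 6 —bump→ 6·8 + 6 = 54 —(−1)→ 53
53 —HB8→ 6·8 + 5 —bump→ 6·9 + 5 = 59 —(−1)→ 58

53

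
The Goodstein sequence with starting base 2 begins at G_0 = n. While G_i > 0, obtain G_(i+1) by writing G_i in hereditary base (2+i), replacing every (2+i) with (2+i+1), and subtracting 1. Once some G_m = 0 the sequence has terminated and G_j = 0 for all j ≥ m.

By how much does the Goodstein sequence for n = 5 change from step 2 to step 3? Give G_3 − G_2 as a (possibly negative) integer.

step 0: 5 = 2^2 + 1; sub 3 for 2: 3^3 + 1; = 28; G_1 = 28−1 = 27
step 1: 27 = 3^3; sub 4 for 3: 4^4; = 256; G_2 = 256−1 = 255
step 2: 255 = 3·4^3 + 3·4^2 + 3·4 + 3; sub 5 for 4: 3·5^3 + 3·5^2 + 3·5 + 3; = 468; G_3 = 468−1 = 467

212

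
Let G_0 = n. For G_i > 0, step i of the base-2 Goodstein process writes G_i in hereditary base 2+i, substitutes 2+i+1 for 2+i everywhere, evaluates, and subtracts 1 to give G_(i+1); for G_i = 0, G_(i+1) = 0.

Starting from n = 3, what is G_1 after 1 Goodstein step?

G_0=3  [base 2] 2 + 1  →[2↦3]→  3 + 1 = 4  −1 ⇒ G_1=3
G_1=3  [base 3] 3  →[3↦4]→  4 = 4  −1 ⇒ G_2=3

3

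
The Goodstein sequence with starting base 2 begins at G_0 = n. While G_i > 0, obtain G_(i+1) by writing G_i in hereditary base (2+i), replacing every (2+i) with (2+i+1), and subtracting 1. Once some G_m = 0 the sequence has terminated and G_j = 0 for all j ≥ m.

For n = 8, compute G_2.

553

G_0=8  [base 2] 2^(2 + 1)  →[2↦3]→  3^(3 + 1) = 81  −1 ⇒ G_1=80
G_1=80  [base 3] 2·3^3 + 2·3^2 + 2·3 + 2  →[3↦4]→  2·4^4 + 2·4^2 + 2·4 + 2 = 554  −1 ⇒ G_2=553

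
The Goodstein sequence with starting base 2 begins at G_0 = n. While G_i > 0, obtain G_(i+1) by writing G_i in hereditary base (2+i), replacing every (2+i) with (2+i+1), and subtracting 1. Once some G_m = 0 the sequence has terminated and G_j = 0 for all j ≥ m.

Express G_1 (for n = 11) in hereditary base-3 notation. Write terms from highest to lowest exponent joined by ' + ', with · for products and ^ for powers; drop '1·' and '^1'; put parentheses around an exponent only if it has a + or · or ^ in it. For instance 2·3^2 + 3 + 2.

3^(3 + 1) + 3

11 —HB2→ 2^(2 + 1) + 2 + 1 —bump→ 3^(3 + 1) + 3 + 1 = 85 —(−1)→ 84
84 —HB3→ 3^(3 + 1) + 3 —bump→ 4^(4 + 1) + 4 = 1028 —(−1)→ 1027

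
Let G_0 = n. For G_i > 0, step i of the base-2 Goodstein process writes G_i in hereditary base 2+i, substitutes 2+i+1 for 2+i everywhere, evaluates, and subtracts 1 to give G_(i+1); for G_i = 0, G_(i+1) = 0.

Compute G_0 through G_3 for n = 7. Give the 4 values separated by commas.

G_0=7  [base 2] 2^2 + 2 + 1  →[2↦3]→  3^3 + 3 + 1 = 31  −1 ⇒ G_1=30
G_1=30  [base 3] 3^3 + 3  →[3↦4]→  4^4 + 4 = 260  −1 ⇒ G_2=259
G_2=259  [base 4] 4^4 + 3  →[4↦5]→  5^5 + 3 = 3128  −1 ⇒ G_3=3127

7, 30, 259, 3127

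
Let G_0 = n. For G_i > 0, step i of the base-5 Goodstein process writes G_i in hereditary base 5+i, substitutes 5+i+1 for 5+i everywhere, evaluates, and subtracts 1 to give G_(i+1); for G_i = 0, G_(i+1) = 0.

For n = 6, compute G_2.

step 0: 6 = 5 + 1; sub 6 for 5: 6 + 1; = 7; G_1 = 7−1 = 6
step 1: 6 = 6; sub 7 for 6: 7; = 7; G_2 = 7−1 = 6
step 2: 6 = 6; sub 8 for 7: 6; = 6; G_3 = 6−1 = 5

6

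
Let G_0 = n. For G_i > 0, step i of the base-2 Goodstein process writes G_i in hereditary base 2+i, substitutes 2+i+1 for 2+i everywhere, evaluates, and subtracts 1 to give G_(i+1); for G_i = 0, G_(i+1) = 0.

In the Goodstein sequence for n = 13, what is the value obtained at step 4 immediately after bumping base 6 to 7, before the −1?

G_0 = 13. HB_2(13) = 2^(2 + 1) + 2^2 + 1. Bump = 109. G_1 = 108.
G_1 = 108. HB_3(108) = 3^(3 + 1) + 3^3. Bump = 1280. G_2 = 1279.
G_2 = 1279. HB_4(1279) = 4^(4 + 1) + 3·4^3 + 3·4^2 + 3·4 + 3. Bump = 16093. G_3 = 16092.
G_3 = 16092. HB_5(16092) = 5^(5 + 1) + 3·5^3 + 3·5^2 + 3·5 + 2. Bump = 280712. G_4 = 280711.
G_4 = 280711. HB_6(280711) = 6^(6 + 1) + 3·6^3 + 3·6^2 + 3·6 + 1. Bump = 5765999. G_5 = 5765998.

5765999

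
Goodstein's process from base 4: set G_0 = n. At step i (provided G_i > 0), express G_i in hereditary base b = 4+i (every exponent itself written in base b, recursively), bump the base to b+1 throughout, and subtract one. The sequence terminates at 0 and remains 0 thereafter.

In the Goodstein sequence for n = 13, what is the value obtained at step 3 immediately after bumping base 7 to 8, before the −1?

20

G_0=13  [base 4] 3·4 + 1  →[4↦5]→  3·5 + 1 = 16  −1 ⇒ G_1=15
G_1=15  [base 5] 3·5  →[5↦6]→  3·6 = 18  −1 ⇒ G_2=17
G_2=17  [base 6] 2·6 + 5  →[6↦7]→  2·7 + 5 = 19  −1 ⇒ G_3=18
G_3=18  [base 7] 2·7 + 4  →[7↦8]→  2·8 + 4 = 20  −1 ⇒ G_4=19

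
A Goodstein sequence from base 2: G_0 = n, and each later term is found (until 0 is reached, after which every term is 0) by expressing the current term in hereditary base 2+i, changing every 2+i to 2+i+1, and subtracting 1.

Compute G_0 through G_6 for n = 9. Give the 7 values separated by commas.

9, 81, 1023, 9842, 140743, 2471826, 50333399

step 0: 9 = 2^(2 + 1) + 1; sub 3 for 2: 3^(3 + 1) + 1; = 82; G_1 = 82−1 = 81
step 1: 81 = 3^(3 + 1); sub 4 for 3: 4^(4 + 1); = 1024; G_2 = 1024−1 = 1023
step 2: 1023 = 3·4^4 + 3·4^3 + 3·4^2 + 3·4 + 3; sub 5 for 4: 3·5^5 + 3·5^3 + 3·5^2 + 3·5 + 3; = 9843; G_3 = 9843−1 = 9842
step 3: 9842 = 3·5^5 + 3·5^3 + 3·5^2 + 3·5 + 2; sub 6 for 5: 3·6^6 + 3·6^3 + 3·6^2 + 3·6 + 2; = 140744; G_4 = 140744−1 = 140743
step 4: 140743 = 3·6^6 + 3·6^3 + 3·6^2 + 3·6 + 1; sub 7 for 6: 3·7^7 + 3·7^3 + 3·7^2 + 3·7 + 1; = 2471827; G_5 = 2471827−1 = 2471826
step 5: 2471826 = 3·7^7 + 3·7^3 + 3·7^2 + 3·7; sub 8 for 7: 3·8^8 + 3·8^3 + 3·8^2 + 3·8; = 50333400; G_6 = 50333400−1 = 50333399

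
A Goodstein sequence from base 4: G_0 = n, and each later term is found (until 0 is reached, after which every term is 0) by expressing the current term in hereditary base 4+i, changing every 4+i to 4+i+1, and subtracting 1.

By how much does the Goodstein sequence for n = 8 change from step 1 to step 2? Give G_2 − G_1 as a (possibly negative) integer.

0

G_0=8  [base 4] 2·4  →[4↦5]→  2·5 = 10  −1 ⇒ G_1=9
G_1=9  [base 5] 5 + 4  →[5↦6]→  6 + 4 = 10  −1 ⇒ G_2=9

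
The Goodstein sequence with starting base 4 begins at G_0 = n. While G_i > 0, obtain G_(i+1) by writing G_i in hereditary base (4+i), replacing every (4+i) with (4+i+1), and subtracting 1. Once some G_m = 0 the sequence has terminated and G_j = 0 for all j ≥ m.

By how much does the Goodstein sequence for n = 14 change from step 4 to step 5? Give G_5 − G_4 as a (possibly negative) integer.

[0] 14 ≡ 3·4 + 2 (base 4). Lift 5: 17. −1: 16.
[1] 16 ≡ 3·5 + 1 (base 5). Lift 6: 19. −1: 18.
[2] 18 ≡ 3·6 (base 6). Lift 7: 21. −1: 20.
[3] 20 ≡ 2·7 + 6 (base 7). Lift 8: 22. −1: 21.
[4] 21 ≡ 2·8 + 5 (base 8). Lift 9: 23. −1: 22.

1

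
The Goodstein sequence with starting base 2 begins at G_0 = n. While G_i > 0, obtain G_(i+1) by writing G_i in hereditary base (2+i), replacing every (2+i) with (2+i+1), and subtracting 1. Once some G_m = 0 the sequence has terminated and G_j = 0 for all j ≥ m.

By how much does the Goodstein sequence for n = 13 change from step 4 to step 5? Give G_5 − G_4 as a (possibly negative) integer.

G_0=13  [base 2] 2^(2 + 1) + 2^2 + 1  →[2↦3]→  3^(3 + 1) + 3^3 + 1 = 109  −1 ⇒ G_1=108
G_1=108  [base 3] 3^(3 + 1) + 3^3  →[3↦4]→  4^(4 + 1) + 4^4 = 1280  −1 ⇒ G_2=1279
G_2=1279  [base 4] 4^(4 + 1) + 3·4^3 + 3·4^2 + 3·4 + 3  →[4↦5]→  5^(5 + 1) + 3·5^3 + 3·5^2 + 3·5 + 3 = 16093  −1 ⇒ G_3=16092
G_3=16092  [base 5] 5^(5 + 1) + 3·5^3 + 3·5^2 + 3·5 + 2  →[5↦6]→  6^(6 + 1) + 3·6^3 + 3·6^2 + 3·6 + 2 = 280712  −1 ⇒ G_4=280711
G_4=280711  [base 6] 6^(6 + 1) + 3·6^3 + 3·6^2 + 3·6 + 1  →[6↦7]→  7^(7 + 1) + 3·7^3 + 3·7^2 + 3·7 + 1 = 5765999  −1 ⇒ G_5=5765998

5485287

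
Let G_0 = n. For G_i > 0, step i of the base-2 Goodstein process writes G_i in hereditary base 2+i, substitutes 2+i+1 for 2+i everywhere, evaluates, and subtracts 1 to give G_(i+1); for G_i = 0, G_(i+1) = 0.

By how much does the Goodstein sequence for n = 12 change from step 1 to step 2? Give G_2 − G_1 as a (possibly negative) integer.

(0) 12|_2 = 2^(2 + 1) + 2^2 ↦ 3^(3 + 1) + 3^3|_3 = 108 ⇒ 107
(1) 107|_3 = 3^(3 + 1) + 2·3^2 + 2·3 + 2 ↦ 4^(4 + 1) + 2·4^2 + 2·4 + 2|_4 = 1066 ⇒ 1065

958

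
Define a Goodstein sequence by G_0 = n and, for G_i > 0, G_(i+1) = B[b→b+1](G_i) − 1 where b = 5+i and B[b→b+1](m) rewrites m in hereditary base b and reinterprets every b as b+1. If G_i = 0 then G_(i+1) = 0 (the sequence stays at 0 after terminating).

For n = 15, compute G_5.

21

(0) 15|_5 = 3·5 ↦ 3·6|_6 = 18 ⇒ 17
(1) 17|_6 = 2·6 + 5 ↦ 2·7 + 5|_7 = 19 ⇒ 18
(2) 18|_7 = 2·7 + 4 ↦ 2·8 + 4|_8 = 20 ⇒ 19
(3) 19|_8 = 2·8 + 3 ↦ 2·9 + 3|_9 = 21 ⇒ 20
(4) 20|_9 = 2·9 + 2 ↦ 2·10 + 2|_10 = 22 ⇒ 21
(5) 21|_10 = 2·10 + 1 ↦ 2·11 + 1|_11 = 23 ⇒ 22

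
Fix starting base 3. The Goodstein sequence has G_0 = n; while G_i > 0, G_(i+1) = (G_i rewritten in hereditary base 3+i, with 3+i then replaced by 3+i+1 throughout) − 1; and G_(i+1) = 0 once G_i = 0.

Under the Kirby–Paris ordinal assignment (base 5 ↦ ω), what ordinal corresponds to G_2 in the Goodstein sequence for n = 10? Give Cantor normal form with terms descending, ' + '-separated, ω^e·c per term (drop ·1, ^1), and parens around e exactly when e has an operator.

ω·4 + 4

(0) 10|_3 = 3^2 + 1 ↦ 4^2 + 1|_4 = 17 ⇒ 16
(1) 16|_4 = 4^2 ↦ 5^2|_5 = 25 ⇒ 24
(2) 24|_5 = 4·5 + 4 ↦ 4·6 + 4|_6 = 28 ⇒ 27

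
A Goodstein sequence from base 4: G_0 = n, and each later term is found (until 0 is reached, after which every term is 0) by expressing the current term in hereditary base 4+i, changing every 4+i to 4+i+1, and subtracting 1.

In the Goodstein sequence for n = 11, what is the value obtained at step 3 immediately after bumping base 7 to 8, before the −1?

16

G_0 = 11. HB_4(11) = 2·4 + 3. Bump = 13. G_1 = 12.
G_1 = 12. HB_5(12) = 2·5 + 2. Bump = 14. G_2 = 13.
G_2 = 13. HB_6(13) = 2·6 + 1. Bump = 15. G_3 = 14.
G_3 = 14. HB_7(14) = 2·7. Bump = 16. G_4 = 15.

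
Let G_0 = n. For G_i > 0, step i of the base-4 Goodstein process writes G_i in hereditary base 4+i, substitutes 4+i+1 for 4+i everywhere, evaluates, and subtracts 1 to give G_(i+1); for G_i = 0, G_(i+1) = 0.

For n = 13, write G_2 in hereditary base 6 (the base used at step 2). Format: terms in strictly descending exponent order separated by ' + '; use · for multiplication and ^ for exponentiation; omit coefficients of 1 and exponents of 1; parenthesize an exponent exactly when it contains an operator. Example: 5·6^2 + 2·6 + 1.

[0] 13 ≡ 3·4 + 1 (base 4). Lift 5: 16. −1: 15.
[1] 15 ≡ 3·5 (base 5). Lift 6: 18. −1: 17.

2·6 + 5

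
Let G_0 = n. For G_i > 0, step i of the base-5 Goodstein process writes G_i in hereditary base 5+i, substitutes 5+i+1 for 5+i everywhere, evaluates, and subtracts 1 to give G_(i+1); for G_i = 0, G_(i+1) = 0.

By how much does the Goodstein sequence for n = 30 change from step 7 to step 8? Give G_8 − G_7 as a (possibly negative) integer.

base 5: 30 = 5^2 + 5; at 6: 6^2 + 6 = 42; next = 41
base 6: 41 = 6^2 + 5; at 7: 7^2 + 5 = 54; next = 53
base 7: 53 = 7^2 + 4; at 8: 8^2 + 4 = 68; next = 67
base 8: 67 = 8^2 + 3; at 9: 9^2 + 3 = 84; next = 83
base 9: 83 = 9^2 + 2; at 10: 10^2 + 2 = 102; next = 101
base 10: 101 = 10^2 + 1; at 11: 11^2 + 1 = 122; next = 121
base 11: 121 = 11^2; at 12: 12^2 = 144; next = 143
base 12: 143 = 11·12 + 11; at 13: 11·13 + 11 = 154; next = 153

10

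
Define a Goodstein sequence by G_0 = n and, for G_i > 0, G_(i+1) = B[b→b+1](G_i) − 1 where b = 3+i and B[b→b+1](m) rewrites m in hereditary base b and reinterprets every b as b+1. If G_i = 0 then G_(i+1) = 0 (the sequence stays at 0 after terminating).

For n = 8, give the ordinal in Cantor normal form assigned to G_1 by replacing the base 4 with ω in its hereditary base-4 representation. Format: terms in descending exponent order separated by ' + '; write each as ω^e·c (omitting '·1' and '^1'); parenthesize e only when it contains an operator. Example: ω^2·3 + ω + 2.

step 0: 8 = 2·3 + 2; sub 4 for 3: 2·4 + 2; = 10; G_1 = 10−1 = 9
step 1: 9 = 2·4 + 1; sub 5 for 4: 2·5 + 1; = 11; G_2 = 11−1 = 10

ω·2 + 1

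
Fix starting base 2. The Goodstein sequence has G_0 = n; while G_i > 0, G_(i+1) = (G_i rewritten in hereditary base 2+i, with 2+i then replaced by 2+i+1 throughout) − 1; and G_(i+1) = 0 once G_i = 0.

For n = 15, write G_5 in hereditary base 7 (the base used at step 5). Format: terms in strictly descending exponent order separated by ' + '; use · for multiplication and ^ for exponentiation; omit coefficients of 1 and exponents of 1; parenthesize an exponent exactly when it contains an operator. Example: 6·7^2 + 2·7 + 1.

7^(7 + 1) + 7^7

[0] 15 ≡ 2^(2 + 1) + 2^2 + 2 + 1 (base 2). Lift 3: 112. −1: 111.
[1] 111 ≡ 3^(3 + 1) + 3^3 + 3 (base 3). Lift 4: 1284. −1: 1283.
[2] 1283 ≡ 4^(4 + 1) + 4^4 + 3 (base 4). Lift 5: 18753. −1: 18752.
[3] 18752 ≡ 5^(5 + 1) + 5^5 + 2 (base 5). Lift 6: 326594. −1: 326593.
[4] 326593 ≡ 6^(6 + 1) + 6^6 + 1 (base 6). Lift 7: 6588345. −1: 6588344.
[5] 6588344 ≡ 7^(7 + 1) + 7^7 (base 7). Lift 8: 150994944. −1: 150994943.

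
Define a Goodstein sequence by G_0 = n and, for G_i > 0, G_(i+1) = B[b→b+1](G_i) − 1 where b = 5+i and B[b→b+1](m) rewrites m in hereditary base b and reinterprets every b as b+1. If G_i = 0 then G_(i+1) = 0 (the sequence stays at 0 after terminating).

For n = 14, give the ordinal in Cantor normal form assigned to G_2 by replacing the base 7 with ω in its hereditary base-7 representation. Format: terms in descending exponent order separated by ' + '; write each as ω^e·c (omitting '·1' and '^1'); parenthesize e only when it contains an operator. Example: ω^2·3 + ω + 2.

G_0=14  [base 5] 2·5 + 4  →[5↦6]→  2·6 + 4 = 16  −1 ⇒ G_1=15
G_1=15  [base 6] 2·6 + 3  →[6↦7]→  2·7 + 3 = 17  −1 ⇒ G_2=16

ω·2 + 2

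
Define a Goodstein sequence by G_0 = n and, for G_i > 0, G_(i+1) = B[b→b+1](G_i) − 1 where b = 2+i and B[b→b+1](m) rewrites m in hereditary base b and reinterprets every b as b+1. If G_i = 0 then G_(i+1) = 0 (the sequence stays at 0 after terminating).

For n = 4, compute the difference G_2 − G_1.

step 0: 4 = 2^2; sub 3 for 2: 3^3; = 27; G_1 = 27−1 = 26
step 1: 26 = 2·3^2 + 2·3 + 2; sub 4 for 3: 2·4^2 + 2·4 + 2; = 42; G_2 = 42−1 = 41

15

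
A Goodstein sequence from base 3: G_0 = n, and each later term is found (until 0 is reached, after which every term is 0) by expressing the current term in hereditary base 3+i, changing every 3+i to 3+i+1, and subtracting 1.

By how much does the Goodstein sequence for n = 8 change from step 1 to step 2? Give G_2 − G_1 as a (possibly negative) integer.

(0) 8|_3 = 2·3 + 2 ↦ 2·4 + 2|_4 = 10 ⇒ 9
(1) 9|_4 = 2·4 + 1 ↦ 2·5 + 1|_5 = 11 ⇒ 10

1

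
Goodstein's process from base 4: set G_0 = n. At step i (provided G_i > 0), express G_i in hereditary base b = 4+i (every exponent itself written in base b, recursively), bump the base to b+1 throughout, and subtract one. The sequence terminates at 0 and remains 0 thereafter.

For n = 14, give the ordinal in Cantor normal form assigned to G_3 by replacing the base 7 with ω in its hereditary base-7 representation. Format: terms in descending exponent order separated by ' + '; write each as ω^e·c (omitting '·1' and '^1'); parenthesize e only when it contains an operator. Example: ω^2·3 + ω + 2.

ω·2 + 6

[0] 14 ≡ 3·4 + 2 (base 4). Lift 5: 17. −1: 16.
[1] 16 ≡ 3·5 + 1 (base 5). Lift 6: 19. −1: 18.
[2] 18 ≡ 3·6 (base 6). Lift 7: 21. −1: 20.
[3] 20 ≡ 2·7 + 6 (base 7). Lift 8: 22. −1: 21.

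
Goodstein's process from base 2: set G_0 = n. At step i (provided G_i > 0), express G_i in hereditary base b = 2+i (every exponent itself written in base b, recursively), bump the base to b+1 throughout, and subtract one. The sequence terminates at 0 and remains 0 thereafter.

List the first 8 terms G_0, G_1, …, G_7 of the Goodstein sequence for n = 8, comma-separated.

G_0 = 8. HB_2(8) = 2^(2 + 1). Bump = 81. G_1 = 80.
G_1 = 80. HB_3(80) = 2·3^3 + 2·3^2 + 2·3 + 2. Bump = 554. G_2 = 553.
G_2 = 553. HB_4(553) = 2·4^4 + 2·4^2 + 2·4 + 1. Bump = 6311. G_3 = 6310.
G_3 = 6310. HB_5(6310) = 2·5^5 + 2·5^2 + 2·5. Bump = 93396. G_4 = 93395.
G_4 = 93395. HB_6(93395) = 2·6^6 + 2·6^2 + 6 + 5. Bump = 1647196. G_5 = 1647195.
G_5 = 1647195. HB_7(1647195) = 2·7^7 + 2·7^2 + 7 + 4. Bump = 33554572. G_6 = 33554571.
G_6 = 33554571. HB_8(33554571) = 2·8^8 + 2·8^2 + 8 + 3. Bump = 774841152. G_7 = 774841151.

8, 80, 553, 6310, 93395, 1647195, 33554571, 774841151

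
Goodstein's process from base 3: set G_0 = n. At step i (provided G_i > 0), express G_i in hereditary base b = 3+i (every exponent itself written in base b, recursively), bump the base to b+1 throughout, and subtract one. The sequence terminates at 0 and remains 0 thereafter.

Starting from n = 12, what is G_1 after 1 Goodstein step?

12 —HB3→ 3^2 + 3 —bump→ 4^2 + 4 = 20 —(−1)→ 19
19 —HB4→ 4^2 + 3 —bump→ 5^2 + 3 = 28 —(−1)→ 27

19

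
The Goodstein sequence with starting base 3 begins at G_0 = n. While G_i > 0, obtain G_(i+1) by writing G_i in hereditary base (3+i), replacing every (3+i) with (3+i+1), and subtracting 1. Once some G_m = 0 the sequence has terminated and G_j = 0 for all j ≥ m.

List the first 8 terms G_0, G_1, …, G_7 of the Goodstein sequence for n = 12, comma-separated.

[0] 12 ≡ 3^2 + 3 (base 3). Lift 4: 20. −1: 19.
[1] 19 ≡ 4^2 + 3 (base 4). Lift 5: 28. −1: 27.
[2] 27 ≡ 5^2 + 2 (base 5). Lift 6: 38. −1: 37.
[3] 37 ≡ 6^2 + 1 (base 6). Lift 7: 50. −1: 49.
[4] 49 ≡ 7^2 (base 7). Lift 8: 64. −1: 63.
[5] 63 ≡ 7·8 + 7 (base 8). Lift 9: 70. −1: 69.
[6] 69 ≡ 7·9 + 6 (base 9). Lift 10: 76. −1: 75.

12, 19, 27, 37, 49, 63, 69, 75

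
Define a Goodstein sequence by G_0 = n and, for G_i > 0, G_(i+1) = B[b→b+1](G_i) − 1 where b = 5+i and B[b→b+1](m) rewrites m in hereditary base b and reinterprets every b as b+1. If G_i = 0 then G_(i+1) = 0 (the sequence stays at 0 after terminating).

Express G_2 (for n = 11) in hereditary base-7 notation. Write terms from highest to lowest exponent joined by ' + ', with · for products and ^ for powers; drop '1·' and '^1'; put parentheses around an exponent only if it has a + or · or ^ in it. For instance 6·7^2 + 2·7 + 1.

step 0: 11 = 2·5 + 1; sub 6 for 5: 2·6 + 1; = 13; G_1 = 13−1 = 12
step 1: 12 = 2·6; sub 7 for 6: 2·7; = 14; G_2 = 14−1 = 13

7 + 6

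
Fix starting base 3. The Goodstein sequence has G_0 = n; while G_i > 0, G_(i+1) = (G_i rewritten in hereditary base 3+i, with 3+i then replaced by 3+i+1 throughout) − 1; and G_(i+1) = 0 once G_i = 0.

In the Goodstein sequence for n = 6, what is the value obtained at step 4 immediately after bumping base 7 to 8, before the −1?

step 0: 6 = 2·3; sub 4 for 3: 2·4; = 8; G_1 = 8−1 = 7
step 1: 7 = 4 + 3; sub 5 for 4: 5 + 3; = 8; G_2 = 8−1 = 7
step 2: 7 = 5 + 2; sub 6 for 5: 6 + 2; = 8; G_3 = 8−1 = 7
step 3: 7 = 6 + 1; sub 7 for 6: 7 + 1; = 8; G_4 = 8−1 = 7
step 4: 7 = 7; sub 8 for 7: 8; = 8; G_5 = 8−1 = 7

8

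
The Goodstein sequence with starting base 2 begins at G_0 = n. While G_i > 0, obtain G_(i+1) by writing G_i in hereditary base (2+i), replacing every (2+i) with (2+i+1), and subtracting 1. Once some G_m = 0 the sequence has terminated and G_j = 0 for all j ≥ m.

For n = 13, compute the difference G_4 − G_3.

264619

base 2: 13 = 2^(2 + 1) + 2^2 + 1; at 3: 3^(3 + 1) + 3^3 + 1 = 109; next = 108
base 3: 108 = 3^(3 + 1) + 3^3; at 4: 4^(4 + 1) + 4^4 = 1280; next = 1279
base 4: 1279 = 4^(4 + 1) + 3·4^3 + 3·4^2 + 3·4 + 3; at 5: 5^(5 + 1) + 3·5^3 + 3·5^2 + 3·5 + 3 = 16093; next = 16092
base 5: 16092 = 5^(5 + 1) + 3·5^3 + 3·5^2 + 3·5 + 2; at 6: 6^(6 + 1) + 3·6^3 + 3·6^2 + 3·6 + 2 = 280712; next = 280711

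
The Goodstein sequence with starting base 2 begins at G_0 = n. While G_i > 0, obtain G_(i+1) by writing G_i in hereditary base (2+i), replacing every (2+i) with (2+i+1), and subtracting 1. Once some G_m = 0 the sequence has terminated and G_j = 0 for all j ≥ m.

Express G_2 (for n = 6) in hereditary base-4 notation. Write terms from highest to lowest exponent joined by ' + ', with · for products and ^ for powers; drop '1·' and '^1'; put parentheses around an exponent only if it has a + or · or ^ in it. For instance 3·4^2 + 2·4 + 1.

G_0 = 6. HB_2(6) = 2^2 + 2. Bump = 30. G_1 = 29.
G_1 = 29. HB_3(29) = 3^3 + 2. Bump = 258. G_2 = 257.
G_2 = 257. HB_4(257) = 4^4 + 1. Bump = 3126. G_3 = 3125.

4^4 + 1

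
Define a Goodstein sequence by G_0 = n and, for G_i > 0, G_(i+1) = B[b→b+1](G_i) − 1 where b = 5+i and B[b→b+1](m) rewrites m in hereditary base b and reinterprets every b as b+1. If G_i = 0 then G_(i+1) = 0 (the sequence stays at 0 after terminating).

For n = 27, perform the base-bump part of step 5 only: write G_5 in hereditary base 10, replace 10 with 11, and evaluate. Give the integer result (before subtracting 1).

82

27 —HB5→ 5^2 + 2 —bump→ 6^2 + 2 = 38 —(−1)→ 37
37 —HB6→ 6^2 + 1 —bump→ 7^2 + 1 = 50 —(−1)→ 49
49 —HB7→ 7^2 —bump→ 8^2 = 64 —(−1)→ 63
63 —HB8→ 7·8 + 7 —bump→ 7·9 + 7 = 70 —(−1)→ 69
69 —HB9→ 7·9 + 6 —bump→ 7·10 + 6 = 76 —(−1)→ 75
75 —HB10→ 7·10 + 5 —bump→ 7·11 + 5 = 82 —(−1)→ 81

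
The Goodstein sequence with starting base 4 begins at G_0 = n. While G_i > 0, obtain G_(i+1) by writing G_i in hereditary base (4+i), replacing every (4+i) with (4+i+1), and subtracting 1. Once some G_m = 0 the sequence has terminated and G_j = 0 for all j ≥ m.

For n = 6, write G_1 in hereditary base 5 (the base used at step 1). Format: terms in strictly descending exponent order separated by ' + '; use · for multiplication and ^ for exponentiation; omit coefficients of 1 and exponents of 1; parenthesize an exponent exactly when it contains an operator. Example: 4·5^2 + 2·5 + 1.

[0] 6 ≡ 4 + 2 (base 4). Lift 5: 7. −1: 6.
[1] 6 ≡ 5 + 1 (base 5). Lift 6: 7. −1: 6.

5 + 1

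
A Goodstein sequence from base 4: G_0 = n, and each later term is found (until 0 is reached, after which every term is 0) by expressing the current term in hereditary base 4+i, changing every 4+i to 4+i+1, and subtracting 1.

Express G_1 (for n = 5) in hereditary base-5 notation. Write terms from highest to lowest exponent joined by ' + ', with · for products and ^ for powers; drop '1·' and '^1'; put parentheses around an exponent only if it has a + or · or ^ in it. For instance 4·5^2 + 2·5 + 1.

5

G_0 = 5. HB_4(5) = 4 + 1. Bump = 6. G_1 = 5.
G_1 = 5. HB_5(5) = 5. Bump = 6. G_2 = 5.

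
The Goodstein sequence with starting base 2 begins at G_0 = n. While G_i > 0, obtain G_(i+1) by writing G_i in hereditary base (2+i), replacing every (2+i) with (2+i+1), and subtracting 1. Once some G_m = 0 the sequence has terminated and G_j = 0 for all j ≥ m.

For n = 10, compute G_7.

step 0: 10 = 2^(2 + 1) + 2; sub 3 for 2: 3^(3 + 1) + 3; = 84; G_1 = 84−1 = 83
step 1: 83 = 3^(3 + 1) + 2; sub 4 for 3: 4^(4 + 1) + 2; = 1026; G_2 = 1026−1 = 1025
step 2: 1025 = 4^(4 + 1) + 1; sub 5 for 4: 5^(5 + 1) + 1; = 15626; G_3 = 15626−1 = 15625
step 3: 15625 = 5^(5 + 1); sub 6 for 5: 6^(6 + 1); = 279936; G_4 = 279936−1 = 279935
step 4: 279935 = 5·6^6 + 5·6^5 + 5·6^4 + 5·6^3 + 5·6^2 + 5·6 + 5; sub 7 for 6: 5·7^7 + 5·7^5 + 5·7^4 + 5·7^3 + 5·7^2 + 5·7 + 5; = 4215755; G_5 = 4215755−1 = 4215754
step 5: 4215754 = 5·7^7 + 5·7^5 + 5·7^4 + 5·7^3 + 5·7^2 + 5·7 + 4; sub 8 for 7: 5·8^8 + 5·8^5 + 5·8^4 + 5·8^3 + 5·8^2 + 5·8 + 4; = 84073324; G_6 = 84073324−1 = 84073323
step 6: 84073323 = 5·8^8 + 5·8^5 + 5·8^4 + 5·8^3 + 5·8^2 + 5·8 + 3; sub 9 for 8: 5·9^9 + 5·9^5 + 5·9^4 + 5·9^3 + 5·9^2 + 5·9 + 3; = 1937434593; G_7 = 1937434593−1 = 1937434592
step 7: 1937434592 = 5·9^9 + 5·9^5 + 5·9^4 + 5·9^3 + 5·9^2 + 5·9 + 2; sub 10 for 9: 5·10^10 + 5·10^5 + 5·10^4 + 5·10^3 + 5·10^2 + 5·10 + 2; = 50000555552; G_8 = 50000555552−1 = 50000555551

1937434592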